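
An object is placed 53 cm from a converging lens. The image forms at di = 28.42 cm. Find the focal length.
1/f = 1/do + 1/di → f = 18.5 cm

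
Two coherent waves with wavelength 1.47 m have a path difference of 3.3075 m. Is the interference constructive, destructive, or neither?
neither (partial) — path difference = 2.25λ, neither a whole number of wavelengths nor an odd multiple of λ/2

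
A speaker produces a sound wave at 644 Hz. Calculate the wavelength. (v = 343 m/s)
λ = v/f = 0.5326 m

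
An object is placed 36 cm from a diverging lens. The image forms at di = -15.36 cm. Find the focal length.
1/f = 1/do + 1/di → f = -26.79 cm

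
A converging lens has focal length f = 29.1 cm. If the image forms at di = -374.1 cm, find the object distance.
1/do = 1/f − 1/di → do = 27 cm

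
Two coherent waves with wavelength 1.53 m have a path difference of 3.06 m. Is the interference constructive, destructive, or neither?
constructive — path difference = 2λ, a whole number of wavelengths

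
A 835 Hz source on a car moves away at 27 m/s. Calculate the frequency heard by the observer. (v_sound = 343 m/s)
f_obs = f·v/(v + v_s) = 774.1 Hz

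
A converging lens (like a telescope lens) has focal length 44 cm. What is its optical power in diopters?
P = 1/f = 2.273 D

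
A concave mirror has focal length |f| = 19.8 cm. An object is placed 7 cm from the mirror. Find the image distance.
f = +19.8 cm (concave); 1/di = 1/f − 1/do → di = -10.83 cm (virtual image, behind mirror)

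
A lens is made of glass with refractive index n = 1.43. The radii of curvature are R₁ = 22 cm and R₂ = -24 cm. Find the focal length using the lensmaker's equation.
1/f = (n − 1)(1/R₁ − 1/R₂) → f = 26.69 cm (converging lens)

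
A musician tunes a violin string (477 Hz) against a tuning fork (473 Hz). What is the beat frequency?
4 Hz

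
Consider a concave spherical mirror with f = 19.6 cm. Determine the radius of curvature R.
R = 2|f| = 39.2 cm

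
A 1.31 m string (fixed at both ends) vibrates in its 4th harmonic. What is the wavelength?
λₙ = 2L/n = 0.655 m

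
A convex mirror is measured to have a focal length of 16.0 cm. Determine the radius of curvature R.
R = 2|f| = 32 cm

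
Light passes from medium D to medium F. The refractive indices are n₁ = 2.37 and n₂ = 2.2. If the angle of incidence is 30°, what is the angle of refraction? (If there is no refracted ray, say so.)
sin θ₂ = (n₁/n₂)·sin θ₁ = 0.5386 → θ₂ = 32.59°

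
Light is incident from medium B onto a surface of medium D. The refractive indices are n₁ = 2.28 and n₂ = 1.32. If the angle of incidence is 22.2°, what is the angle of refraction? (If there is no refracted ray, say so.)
sin θ₂ = (n₁/n₂)·sin θ₁ = 0.6526 → θ₂ = 40.74°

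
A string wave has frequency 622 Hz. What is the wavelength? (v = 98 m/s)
λ = v/f = 0.1576 m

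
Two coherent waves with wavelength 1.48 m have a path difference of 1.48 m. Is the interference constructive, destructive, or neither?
constructive — path difference = 1λ, a whole number of wavelengths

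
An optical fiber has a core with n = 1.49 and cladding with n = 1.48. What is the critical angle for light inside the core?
θc = arcsin(n_cladding/n_core) = 83.36°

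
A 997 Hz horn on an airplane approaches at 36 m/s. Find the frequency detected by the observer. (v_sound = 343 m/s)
f_obs = f·v/(v − v_s) = 1114 Hz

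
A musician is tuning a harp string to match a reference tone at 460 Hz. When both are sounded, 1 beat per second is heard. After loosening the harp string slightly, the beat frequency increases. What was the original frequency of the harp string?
459 Hz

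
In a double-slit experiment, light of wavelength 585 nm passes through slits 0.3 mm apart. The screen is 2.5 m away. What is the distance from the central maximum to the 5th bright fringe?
y = mλL/d = 24.37 mm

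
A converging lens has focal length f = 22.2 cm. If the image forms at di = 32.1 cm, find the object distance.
1/do = 1/f − 1/di → do = 71.98 cm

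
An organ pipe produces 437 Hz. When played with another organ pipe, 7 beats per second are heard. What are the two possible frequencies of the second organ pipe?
f₂ = 437 ± 7 Hz → 444 Hz or 430 Hz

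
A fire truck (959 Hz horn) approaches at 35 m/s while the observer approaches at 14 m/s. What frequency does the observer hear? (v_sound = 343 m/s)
f_obs = f·(v + v_o)/(v − v_s) = 1112 Hz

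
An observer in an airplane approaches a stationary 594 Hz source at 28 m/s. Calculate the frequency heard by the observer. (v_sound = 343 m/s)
f_obs = f·(v + v_o)/v = 642.5 Hz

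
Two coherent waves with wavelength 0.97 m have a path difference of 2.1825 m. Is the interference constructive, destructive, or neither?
neither (partial) — path difference = 2.25λ, neither a whole number of wavelengths nor an odd multiple of λ/2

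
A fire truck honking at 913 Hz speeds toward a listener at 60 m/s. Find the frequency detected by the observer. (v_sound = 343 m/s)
f_obs = f·v/(v − v_s) = 1107 Hz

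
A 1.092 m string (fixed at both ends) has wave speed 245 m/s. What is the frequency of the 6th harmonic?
fₙ = nv/(2L) = 673.1 Hz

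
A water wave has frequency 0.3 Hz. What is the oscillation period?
T = 1/f = 3.333 s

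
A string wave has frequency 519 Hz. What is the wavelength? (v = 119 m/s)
λ = v/f = 0.2293 m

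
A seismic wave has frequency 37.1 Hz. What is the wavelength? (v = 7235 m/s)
λ = v/f = 195 m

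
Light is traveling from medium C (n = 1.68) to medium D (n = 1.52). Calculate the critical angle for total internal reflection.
θc = arcsin(n₂/n₁) = 64.79°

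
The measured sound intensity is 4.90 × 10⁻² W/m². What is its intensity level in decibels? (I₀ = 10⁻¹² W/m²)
β = 10·log₁₀(I/I₀) = 106.9 dB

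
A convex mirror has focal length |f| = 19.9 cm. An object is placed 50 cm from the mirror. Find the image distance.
f = −19.9 cm (convex); 1/di = 1/f − 1/do → di = -14.23 cm (virtual image, behind mirror)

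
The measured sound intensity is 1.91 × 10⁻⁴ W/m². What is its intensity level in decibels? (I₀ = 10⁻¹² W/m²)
β = 10·log₁₀(I/I₀) = 82.81 dB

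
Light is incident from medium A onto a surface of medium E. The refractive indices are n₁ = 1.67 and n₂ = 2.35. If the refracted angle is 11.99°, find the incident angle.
sin θ₁ = (n₂/n₁)·sin θ₂ → θ₁ = 17°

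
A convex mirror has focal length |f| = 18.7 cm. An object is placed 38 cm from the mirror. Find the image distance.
f = −18.7 cm (convex); 1/di = 1/f − 1/do → di = -12.53 cm (virtual image, behind mirror)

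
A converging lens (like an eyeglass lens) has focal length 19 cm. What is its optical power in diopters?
P = 1/f = 5.263 D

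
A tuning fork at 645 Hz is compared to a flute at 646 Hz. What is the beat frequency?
1 Hz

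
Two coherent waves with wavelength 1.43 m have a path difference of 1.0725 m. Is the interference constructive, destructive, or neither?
neither (partial) — path difference = 0.75λ, neither a whole number of wavelengths nor an odd multiple of λ/2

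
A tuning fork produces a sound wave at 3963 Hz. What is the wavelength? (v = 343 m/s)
λ = v/f = 0.08655 m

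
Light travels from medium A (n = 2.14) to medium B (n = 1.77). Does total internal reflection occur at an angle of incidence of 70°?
θc = arcsin(n₂/n₁) = 55.8°; 70° > θc, so yes — total internal reflection.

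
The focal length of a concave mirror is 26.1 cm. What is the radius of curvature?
R = 2|f| = 52.2 cm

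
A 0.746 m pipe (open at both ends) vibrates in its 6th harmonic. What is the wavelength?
λₙ = 2L/n = 0.2487 m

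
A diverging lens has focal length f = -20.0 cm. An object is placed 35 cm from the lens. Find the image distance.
1/di = 1/f − 1/do → di = -12.73 cm (virtual image)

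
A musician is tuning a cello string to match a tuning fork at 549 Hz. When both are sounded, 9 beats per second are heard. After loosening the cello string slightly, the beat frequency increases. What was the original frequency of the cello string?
540 Hz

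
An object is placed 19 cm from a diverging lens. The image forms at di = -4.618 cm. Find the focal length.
1/f = 1/do + 1/di → f = -6.101 cm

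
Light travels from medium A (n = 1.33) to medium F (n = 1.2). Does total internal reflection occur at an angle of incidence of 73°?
θc = arcsin(n₂/n₁) = 64.46°; 73° > θc, so yes — total internal reflection.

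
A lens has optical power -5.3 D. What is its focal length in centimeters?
f = 1/P = -18.87 cm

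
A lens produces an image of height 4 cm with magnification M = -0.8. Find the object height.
ho = |hi|/|M| = 5 cm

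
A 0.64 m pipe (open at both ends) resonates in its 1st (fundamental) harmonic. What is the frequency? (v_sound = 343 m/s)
fₙ = nv/(2L) = 268 Hz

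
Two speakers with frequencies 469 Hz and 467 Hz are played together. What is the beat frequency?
2 Hz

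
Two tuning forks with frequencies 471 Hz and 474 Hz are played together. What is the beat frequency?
3 Hz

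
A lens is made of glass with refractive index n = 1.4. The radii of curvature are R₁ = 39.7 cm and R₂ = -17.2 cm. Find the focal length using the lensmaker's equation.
1/f = (n − 1)(1/R₁ − 1/R₂) → f = 30 cm (converging lens)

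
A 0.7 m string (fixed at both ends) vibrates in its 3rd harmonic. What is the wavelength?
λₙ = 2L/n = 0.4667 m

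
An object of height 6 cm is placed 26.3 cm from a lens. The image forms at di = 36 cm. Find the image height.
hi = (-di/do) × ho = -8.213 cm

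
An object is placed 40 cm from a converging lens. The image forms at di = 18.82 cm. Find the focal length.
1/f = 1/do + 1/di → f = 12.8 cm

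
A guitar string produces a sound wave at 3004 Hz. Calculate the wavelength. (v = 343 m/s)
λ = v/f = 0.1142 m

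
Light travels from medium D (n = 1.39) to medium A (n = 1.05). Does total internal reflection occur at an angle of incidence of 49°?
θc = arcsin(n₂/n₁) = 49.06°; 49° < θc, so no — the ray refracts.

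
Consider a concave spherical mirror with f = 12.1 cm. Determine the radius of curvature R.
R = 2|f| = 24.2 cm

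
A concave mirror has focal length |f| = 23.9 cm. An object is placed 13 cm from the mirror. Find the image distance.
f = +23.9 cm (concave); 1/di = 1/f − 1/do → di = -28.5 cm (virtual image, behind mirror)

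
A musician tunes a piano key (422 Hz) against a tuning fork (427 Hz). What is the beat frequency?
5 Hz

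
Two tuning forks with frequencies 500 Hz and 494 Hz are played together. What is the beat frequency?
6 Hz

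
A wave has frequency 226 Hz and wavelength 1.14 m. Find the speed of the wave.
v = fλ = 257.6 m/s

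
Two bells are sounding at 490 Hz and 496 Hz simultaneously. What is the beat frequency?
6 Hz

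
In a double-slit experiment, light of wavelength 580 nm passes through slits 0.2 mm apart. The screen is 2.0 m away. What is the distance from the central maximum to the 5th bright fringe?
y = mλL/d = 29 mm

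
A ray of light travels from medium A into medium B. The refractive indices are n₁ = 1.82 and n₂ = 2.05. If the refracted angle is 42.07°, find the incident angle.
sin θ₁ = (n₂/n₁)·sin θ₂ → θ₁ = 49°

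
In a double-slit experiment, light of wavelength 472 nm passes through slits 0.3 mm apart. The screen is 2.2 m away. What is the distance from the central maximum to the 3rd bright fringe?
y = mλL/d = 10.38 mm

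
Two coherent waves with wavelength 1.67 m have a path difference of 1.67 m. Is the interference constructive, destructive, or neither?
constructive — path difference = 1λ, a whole number of wavelengths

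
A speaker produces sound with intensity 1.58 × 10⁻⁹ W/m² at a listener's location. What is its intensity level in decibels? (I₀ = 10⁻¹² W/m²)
β = 10·log₁₀(I/I₀) = 31.99 dB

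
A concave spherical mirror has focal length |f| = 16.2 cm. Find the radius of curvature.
R = 2|f| = 32.4 cm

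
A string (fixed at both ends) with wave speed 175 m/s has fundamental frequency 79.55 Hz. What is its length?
L = v/(2f₁) = 1.1 m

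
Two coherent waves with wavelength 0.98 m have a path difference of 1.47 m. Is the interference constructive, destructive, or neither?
destructive — path difference = 1.5λ, an odd multiple of λ/2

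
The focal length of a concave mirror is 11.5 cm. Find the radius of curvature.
R = 2|f| = 23 cm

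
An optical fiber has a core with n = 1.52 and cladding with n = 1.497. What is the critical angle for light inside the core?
θc = arcsin(n_cladding/n_core) = 80.02°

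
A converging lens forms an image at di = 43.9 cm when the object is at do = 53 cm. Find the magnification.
M = −di/do = -0.8283 (inverted image)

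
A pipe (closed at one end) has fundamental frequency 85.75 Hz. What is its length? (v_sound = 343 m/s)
L = v/(4f₁) = 1 m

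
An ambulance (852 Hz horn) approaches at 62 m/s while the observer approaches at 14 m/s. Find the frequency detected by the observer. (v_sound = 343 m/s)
f_obs = f·(v + v_o)/(v − v_s) = 1082 Hz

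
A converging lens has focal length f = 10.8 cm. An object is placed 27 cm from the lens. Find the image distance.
1/di = 1/f − 1/do → di = 18 cm (real image)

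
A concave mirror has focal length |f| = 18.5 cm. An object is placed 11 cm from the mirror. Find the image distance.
f = +18.5 cm (concave); 1/di = 1/f − 1/do → di = -27.13 cm (virtual image, behind mirror)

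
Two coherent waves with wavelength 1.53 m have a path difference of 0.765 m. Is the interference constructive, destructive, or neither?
destructive — path difference = 0.5λ, an odd multiple of λ/2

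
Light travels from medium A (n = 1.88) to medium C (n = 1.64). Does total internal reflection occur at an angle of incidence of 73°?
θc = arcsin(n₂/n₁) = 60.73°; 73° > θc, so yes — total internal reflection.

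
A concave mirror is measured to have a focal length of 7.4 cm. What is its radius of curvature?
R = 2|f| = 14.8 cm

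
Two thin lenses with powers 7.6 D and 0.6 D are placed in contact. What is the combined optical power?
P_total = P₁ + P₂ = 8.2 D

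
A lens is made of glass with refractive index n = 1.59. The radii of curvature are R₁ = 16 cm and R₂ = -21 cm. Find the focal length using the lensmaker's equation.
1/f = (n − 1)(1/R₁ − 1/R₂) → f = 15.39 cm (converging lens)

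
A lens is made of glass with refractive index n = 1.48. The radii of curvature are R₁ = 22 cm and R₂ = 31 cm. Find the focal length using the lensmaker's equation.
1/f = (n − 1)(1/R₁ − 1/R₂) → f = 157.9 cm (converging lens)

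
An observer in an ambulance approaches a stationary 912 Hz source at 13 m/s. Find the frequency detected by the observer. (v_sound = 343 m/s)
f_obs = f·(v + v_o)/v = 946.6 Hz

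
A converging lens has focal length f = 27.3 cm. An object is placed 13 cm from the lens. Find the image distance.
1/di = 1/f − 1/do → di = -24.82 cm (virtual image)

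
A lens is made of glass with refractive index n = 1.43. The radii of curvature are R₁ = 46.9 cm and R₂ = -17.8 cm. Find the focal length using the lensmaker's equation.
1/f = (n − 1)(1/R₁ − 1/R₂) → f = 30.01 cm (converging lens)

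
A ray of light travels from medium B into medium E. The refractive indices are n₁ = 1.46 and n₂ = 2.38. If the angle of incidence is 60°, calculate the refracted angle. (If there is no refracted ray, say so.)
sin θ₂ = (n₁/n₂)·sin θ₁ = 0.5313 → θ₂ = 32.09°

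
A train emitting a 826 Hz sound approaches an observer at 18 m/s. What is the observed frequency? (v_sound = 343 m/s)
f_obs = f·v/(v − v_s) = 871.7 Hz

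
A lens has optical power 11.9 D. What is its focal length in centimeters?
f = 1/P = 8.403 cm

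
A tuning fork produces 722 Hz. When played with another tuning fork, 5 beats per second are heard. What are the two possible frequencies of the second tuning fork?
f₂ = 722 ± 5 Hz → 727 Hz or 717 Hz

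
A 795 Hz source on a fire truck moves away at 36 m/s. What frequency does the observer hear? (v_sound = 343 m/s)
f_obs = f·v/(v + v_s) = 719.5 Hz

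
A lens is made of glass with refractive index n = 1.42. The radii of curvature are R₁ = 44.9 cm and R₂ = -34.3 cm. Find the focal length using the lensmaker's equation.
1/f = (n − 1)(1/R₁ − 1/R₂) → f = 46.3 cm (converging lens)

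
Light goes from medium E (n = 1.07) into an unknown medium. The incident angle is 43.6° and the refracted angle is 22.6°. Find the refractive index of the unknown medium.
n₂ = n₁·sin θ₁ / sin θ₂ = 1.92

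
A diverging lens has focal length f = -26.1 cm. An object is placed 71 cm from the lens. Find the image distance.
1/di = 1/f − 1/do → di = -19.08 cm (virtual image)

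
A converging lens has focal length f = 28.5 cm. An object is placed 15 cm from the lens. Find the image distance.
1/di = 1/f − 1/do → di = -31.67 cm (virtual image)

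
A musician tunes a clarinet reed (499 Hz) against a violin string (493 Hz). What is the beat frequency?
6 Hz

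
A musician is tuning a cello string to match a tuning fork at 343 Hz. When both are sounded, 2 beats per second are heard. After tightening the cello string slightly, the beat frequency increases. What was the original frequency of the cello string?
345 Hz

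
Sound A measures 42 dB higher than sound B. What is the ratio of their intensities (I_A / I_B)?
I_A/I_B = 10^(Δβ/10) = 15850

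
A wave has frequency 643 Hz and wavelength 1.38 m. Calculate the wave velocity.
v = fλ = 887.3 m/s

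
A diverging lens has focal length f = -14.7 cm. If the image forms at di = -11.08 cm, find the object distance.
1/do = 1/f − 1/di → do = 44.99 cm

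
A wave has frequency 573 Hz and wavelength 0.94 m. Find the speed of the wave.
v = fλ = 538.6 m/s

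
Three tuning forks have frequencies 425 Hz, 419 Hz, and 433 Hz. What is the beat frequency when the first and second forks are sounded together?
6 Hz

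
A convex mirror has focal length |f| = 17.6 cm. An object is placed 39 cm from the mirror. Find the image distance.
f = −17.6 cm (convex); 1/di = 1/f − 1/do → di = -12.13 cm (virtual image, behind mirror)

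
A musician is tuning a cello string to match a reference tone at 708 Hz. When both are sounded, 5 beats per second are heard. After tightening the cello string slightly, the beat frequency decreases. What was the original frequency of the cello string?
703 Hz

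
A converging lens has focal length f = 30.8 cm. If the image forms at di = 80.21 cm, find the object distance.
1/do = 1/f − 1/di → do = 50 cm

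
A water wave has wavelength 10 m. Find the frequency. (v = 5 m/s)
f = v/λ = 0.5 Hz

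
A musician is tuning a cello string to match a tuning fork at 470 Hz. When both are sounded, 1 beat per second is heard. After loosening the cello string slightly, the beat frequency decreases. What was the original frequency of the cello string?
471 Hz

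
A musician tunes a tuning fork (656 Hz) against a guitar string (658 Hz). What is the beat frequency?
2 Hz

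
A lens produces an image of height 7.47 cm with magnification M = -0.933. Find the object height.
ho = |hi|/|M| = 8.006 cm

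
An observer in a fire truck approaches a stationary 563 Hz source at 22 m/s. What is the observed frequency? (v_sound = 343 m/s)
f_obs = f·(v + v_o)/v = 599.1 Hz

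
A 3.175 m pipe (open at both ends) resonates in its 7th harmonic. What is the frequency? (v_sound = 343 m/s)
fₙ = nv/(2L) = 378.1 Hz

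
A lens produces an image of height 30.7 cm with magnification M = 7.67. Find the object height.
ho = |hi|/|M| = 4.003 cm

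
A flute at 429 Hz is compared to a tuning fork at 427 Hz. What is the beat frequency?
2 Hz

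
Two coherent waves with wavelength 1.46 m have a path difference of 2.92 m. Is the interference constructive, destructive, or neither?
constructive — path difference = 2λ, a whole number of wavelengths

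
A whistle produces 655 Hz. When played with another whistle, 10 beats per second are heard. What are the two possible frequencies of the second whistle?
f₂ = 655 ± 10 Hz → 665 Hz or 645 Hz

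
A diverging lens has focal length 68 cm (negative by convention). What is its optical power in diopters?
P = 1/f = -1.471 D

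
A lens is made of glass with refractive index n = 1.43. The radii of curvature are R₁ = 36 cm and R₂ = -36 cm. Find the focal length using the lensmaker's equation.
1/f = (n − 1)(1/R₁ − 1/R₂) → f = 41.86 cm (converging lens)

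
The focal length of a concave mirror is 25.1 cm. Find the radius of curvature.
R = 2|f| = 50.2 cm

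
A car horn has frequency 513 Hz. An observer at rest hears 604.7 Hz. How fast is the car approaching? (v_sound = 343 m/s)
v_s = v·(1 − f/f_obs) = 52.01 m/s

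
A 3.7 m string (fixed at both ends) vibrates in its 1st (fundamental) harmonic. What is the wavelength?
λₙ = 2L/n = 7.4 m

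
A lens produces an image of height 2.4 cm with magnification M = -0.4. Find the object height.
ho = |hi|/|M| = 6 cm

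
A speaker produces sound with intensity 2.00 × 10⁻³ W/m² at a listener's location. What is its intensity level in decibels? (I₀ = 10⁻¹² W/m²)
β = 10·log₁₀(I/I₀) = 93.01 dB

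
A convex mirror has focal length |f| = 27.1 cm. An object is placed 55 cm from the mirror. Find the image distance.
f = −27.1 cm (convex); 1/di = 1/f − 1/do → di = -18.15 cm (virtual image, behind mirror)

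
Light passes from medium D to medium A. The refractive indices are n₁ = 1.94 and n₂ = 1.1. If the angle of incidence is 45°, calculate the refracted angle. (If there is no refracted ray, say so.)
sin θ₂ = (n₁/n₂)·sin θ₁ = 1.247 > 1, so there is no refracted ray — the light undergoes total internal reflection.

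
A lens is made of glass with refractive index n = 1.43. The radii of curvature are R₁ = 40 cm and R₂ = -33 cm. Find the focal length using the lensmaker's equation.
1/f = (n − 1)(1/R₁ − 1/R₂) → f = 42.05 cm (converging lens)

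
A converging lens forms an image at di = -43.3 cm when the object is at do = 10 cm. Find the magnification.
M = −di/do = 4.33 (upright image)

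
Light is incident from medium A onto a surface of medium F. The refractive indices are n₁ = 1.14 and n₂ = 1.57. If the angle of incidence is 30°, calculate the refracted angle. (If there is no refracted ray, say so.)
sin θ₂ = (n₁/n₂)·sin θ₁ = 0.3631 → θ₂ = 21.29°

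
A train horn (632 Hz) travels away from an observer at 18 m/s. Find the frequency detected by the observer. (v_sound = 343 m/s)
f_obs = f·v/(v + v_s) = 600.5 Hz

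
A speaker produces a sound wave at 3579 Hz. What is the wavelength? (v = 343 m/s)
λ = v/f = 0.09584 m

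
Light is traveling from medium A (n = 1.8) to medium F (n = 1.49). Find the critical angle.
θc = arcsin(n₂/n₁) = 55.87°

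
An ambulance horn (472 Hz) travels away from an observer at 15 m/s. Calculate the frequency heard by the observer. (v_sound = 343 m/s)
f_obs = f·v/(v + v_s) = 452.2 Hz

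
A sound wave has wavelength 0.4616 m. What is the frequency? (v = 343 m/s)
f = v/λ = 743.1 Hz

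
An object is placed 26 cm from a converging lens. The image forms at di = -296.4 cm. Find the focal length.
1/f = 1/do + 1/di → f = 28.5 cm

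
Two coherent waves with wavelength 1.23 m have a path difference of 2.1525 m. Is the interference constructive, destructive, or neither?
neither (partial) — path difference = 1.75λ, neither a whole number of wavelengths nor an odd multiple of λ/2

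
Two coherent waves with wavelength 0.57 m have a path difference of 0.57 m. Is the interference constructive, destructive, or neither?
constructive — path difference = 1λ, a whole number of wavelengths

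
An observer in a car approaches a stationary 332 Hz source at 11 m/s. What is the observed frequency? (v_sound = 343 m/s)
f_obs = f·(v + v_o)/v = 342.6 Hz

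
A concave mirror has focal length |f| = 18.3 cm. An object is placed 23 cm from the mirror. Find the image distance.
f = +18.3 cm (concave); 1/di = 1/f − 1/do → di = 89.55 cm (real image, in front of mirror)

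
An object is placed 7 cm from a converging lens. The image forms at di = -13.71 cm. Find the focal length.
1/f = 1/do + 1/di → f = 14.3 cm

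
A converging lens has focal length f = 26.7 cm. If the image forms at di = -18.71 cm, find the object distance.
1/do = 1/f − 1/di → do = 11 cm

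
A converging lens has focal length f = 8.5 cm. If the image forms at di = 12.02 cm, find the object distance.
1/do = 1/f − 1/di → do = 29.03 cm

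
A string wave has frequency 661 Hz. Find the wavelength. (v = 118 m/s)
λ = v/f = 0.1785 m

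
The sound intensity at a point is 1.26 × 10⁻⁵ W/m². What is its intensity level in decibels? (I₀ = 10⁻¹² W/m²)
β = 10·log₁₀(I/I₀) = 71 dB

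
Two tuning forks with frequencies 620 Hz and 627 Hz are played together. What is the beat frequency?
7 Hz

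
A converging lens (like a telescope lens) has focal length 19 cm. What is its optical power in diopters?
P = 1/f = 5.263 D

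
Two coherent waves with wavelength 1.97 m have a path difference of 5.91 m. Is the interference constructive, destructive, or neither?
constructive — path difference = 3λ, a whole number of wavelengths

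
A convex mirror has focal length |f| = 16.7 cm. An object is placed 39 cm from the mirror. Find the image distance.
f = −16.7 cm (convex); 1/di = 1/f − 1/do → di = -11.69 cm (virtual image, behind mirror)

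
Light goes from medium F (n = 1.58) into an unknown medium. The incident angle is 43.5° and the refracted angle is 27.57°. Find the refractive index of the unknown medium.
n₂ = n₁·sin θ₁ / sin θ₂ = 2.35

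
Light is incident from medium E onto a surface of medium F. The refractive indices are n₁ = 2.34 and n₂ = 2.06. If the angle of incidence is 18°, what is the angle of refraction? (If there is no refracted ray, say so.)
sin θ₂ = (n₁/n₂)·sin θ₁ = 0.351 → θ₂ = 20.55°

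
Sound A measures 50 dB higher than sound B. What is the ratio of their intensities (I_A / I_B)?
I_A/I_B = 10^(Δβ/10) = 100000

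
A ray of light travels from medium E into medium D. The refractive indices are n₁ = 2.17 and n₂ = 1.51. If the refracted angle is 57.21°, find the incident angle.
sin θ₁ = (n₂/n₁)·sin θ₂ → θ₁ = 35.8°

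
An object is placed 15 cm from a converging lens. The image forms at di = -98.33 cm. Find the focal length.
1/f = 1/do + 1/di → f = 17.7 cm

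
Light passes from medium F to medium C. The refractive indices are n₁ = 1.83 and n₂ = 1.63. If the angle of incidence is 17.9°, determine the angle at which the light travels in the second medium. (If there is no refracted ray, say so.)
sin θ₂ = (n₁/n₂)·sin θ₁ = 0.3451 → θ₂ = 20.19°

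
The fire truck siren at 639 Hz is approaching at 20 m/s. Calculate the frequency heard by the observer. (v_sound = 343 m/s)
f_obs = f·v/(v − v_s) = 678.6 Hz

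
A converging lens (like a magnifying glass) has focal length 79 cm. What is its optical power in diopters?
P = 1/f = 1.266 D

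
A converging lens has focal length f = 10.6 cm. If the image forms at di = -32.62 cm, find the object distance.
1/do = 1/f − 1/di → do = 8 cm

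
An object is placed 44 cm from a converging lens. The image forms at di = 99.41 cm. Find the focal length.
1/f = 1/do + 1/di → f = 30.5 cm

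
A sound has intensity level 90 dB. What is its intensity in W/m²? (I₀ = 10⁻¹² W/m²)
I = I₀·10^(β/10) = 1.00 × 10⁻³ W/m²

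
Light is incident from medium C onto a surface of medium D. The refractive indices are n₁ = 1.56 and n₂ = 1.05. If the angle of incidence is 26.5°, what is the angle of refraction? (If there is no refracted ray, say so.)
sin θ₂ = (n₁/n₂)·sin θ₁ = 0.6629 → θ₂ = 41.52°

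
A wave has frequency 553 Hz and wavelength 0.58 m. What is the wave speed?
v = fλ = 320.7 m/s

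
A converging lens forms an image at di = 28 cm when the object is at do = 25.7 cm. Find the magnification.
M = −di/do = -1.089 (inverted image)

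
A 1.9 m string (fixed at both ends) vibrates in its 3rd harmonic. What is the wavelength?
λₙ = 2L/n = 1.267 m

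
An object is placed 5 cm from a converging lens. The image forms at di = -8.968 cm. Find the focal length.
1/f = 1/do + 1/di → f = 11.3 cm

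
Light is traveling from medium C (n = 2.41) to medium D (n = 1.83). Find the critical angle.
θc = arcsin(n₂/n₁) = 49.41°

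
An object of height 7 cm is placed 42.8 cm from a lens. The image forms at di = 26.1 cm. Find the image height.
hi = (-di/do) × ho = -4.269 cm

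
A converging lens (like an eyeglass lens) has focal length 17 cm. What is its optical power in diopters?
P = 1/f = 5.882 D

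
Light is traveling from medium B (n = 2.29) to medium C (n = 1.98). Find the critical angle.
θc = arcsin(n₂/n₁) = 59.84°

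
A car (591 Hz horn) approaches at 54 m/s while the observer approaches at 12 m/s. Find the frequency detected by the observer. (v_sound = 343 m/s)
f_obs = f·(v + v_o)/(v − v_s) = 726 Hz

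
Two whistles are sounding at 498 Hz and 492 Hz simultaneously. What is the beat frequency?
6 Hz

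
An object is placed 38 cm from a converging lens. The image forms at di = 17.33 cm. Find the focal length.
1/f = 1/do + 1/di → f = 11.9 cm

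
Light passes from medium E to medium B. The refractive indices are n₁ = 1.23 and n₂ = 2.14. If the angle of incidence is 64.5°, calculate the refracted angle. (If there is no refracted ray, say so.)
sin θ₂ = (n₁/n₂)·sin θ₁ = 0.5188 → θ₂ = 31.25°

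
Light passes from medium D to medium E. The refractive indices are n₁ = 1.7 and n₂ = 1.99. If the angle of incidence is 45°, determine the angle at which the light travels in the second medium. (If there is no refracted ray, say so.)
sin θ₂ = (n₁/n₂)·sin θ₁ = 0.6041 → θ₂ = 37.16°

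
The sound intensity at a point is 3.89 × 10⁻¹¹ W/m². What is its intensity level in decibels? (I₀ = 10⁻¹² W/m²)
β = 10·log₁₀(I/I₀) = 15.9 dB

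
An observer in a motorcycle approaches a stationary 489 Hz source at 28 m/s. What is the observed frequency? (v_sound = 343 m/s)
f_obs = f·(v + v_o)/v = 528.9 Hz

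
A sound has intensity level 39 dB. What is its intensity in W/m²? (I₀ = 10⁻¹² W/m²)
I = I₀·10^(β/10) = 7.94 × 10⁻⁹ W/m²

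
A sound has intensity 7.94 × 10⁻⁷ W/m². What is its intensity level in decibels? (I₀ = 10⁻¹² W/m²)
β = 10·log₁₀(I/I₀) = 59 dB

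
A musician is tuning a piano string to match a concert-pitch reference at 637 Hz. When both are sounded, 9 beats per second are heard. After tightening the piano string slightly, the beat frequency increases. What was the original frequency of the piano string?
646 Hz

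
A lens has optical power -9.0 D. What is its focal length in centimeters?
f = 1/P = -11.11 cm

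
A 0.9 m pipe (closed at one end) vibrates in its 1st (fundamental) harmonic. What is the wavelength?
λₙ = 4L/n = 3.6 m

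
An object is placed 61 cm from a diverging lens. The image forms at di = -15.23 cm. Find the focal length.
1/f = 1/do + 1/di → f = -20.3 cm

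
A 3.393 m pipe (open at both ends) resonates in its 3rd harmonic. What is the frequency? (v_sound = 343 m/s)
fₙ = nv/(2L) = 151.6 Hz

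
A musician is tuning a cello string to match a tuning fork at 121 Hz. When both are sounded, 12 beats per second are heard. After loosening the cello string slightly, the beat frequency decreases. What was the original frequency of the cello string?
133 Hz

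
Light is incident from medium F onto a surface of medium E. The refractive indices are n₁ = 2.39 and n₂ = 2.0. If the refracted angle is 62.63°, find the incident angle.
sin θ₁ = (n₂/n₁)·sin θ₂ → θ₁ = 48°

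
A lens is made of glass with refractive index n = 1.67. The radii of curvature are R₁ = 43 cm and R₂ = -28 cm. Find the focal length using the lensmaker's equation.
1/f = (n − 1)(1/R₁ − 1/R₂) → f = 25.31 cm (converging lens)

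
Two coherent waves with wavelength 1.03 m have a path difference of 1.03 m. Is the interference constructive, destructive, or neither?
constructive — path difference = 1λ, a whole number of wavelengths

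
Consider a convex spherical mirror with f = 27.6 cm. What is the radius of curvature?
R = 2|f| = 55.2 cm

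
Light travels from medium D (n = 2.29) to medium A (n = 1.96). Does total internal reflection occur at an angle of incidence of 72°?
θc = arcsin(n₂/n₁) = 58.86°; 72° > θc, so yes — total internal reflection.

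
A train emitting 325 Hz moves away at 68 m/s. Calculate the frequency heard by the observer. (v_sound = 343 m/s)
f_obs = f·v/(v + v_s) = 271.2 Hz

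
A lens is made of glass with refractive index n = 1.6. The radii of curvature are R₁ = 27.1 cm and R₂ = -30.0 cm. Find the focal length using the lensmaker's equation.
1/f = (n − 1)(1/R₁ − 1/R₂) → f = 23.73 cm (converging lens)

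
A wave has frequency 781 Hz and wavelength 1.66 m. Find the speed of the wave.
v = fλ = 1296 m/s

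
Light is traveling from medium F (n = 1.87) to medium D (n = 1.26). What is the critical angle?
θc = arcsin(n₂/n₁) = 42.36°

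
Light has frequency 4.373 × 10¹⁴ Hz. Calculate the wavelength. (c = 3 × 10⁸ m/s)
λ = c/f = 686 nm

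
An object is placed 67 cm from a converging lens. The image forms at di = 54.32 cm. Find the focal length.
1/f = 1/do + 1/di → f = 30 cm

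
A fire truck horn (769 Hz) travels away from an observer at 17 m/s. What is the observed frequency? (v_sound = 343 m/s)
f_obs = f·v/(v + v_s) = 732.7 Hz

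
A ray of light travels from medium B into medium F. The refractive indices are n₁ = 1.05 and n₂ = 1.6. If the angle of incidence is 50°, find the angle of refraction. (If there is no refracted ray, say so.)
sin θ₂ = (n₁/n₂)·sin θ₁ = 0.5027 → θ₂ = 30.18°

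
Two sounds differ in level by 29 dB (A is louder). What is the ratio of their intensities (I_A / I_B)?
I_A/I_B = 10^(Δβ/10) = 794.3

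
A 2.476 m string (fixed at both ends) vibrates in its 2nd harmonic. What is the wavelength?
λₙ = 2L/n = 2.476 m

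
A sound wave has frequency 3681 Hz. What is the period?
T = 1/f = 2.717 × 10⁻⁴ s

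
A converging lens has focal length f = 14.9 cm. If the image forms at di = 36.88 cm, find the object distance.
1/do = 1/f − 1/di → do = 25 cm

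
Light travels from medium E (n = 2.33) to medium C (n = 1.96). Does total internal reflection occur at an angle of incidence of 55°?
θc = arcsin(n₂/n₁) = 57.27°; 55° < θc, so no — the ray refracts.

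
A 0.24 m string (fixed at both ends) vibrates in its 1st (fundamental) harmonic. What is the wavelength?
λₙ = 2L/n = 0.48 m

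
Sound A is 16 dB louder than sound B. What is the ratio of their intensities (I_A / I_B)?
I_A/I_B = 10^(Δβ/10) = 39.81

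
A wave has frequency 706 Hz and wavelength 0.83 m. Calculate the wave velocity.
v = fλ = 586 m/s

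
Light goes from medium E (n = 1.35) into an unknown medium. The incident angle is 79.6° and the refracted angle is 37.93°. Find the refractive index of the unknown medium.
n₂ = n₁·sin θ₁ / sin θ₂ = 2.16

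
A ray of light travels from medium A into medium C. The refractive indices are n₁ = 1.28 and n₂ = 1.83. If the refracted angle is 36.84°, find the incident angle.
sin θ₁ = (n₂/n₁)·sin θ₂ → θ₁ = 59.01°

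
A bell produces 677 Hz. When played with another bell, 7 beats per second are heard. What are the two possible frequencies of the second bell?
f₂ = 677 ± 7 Hz → 684 Hz or 670 Hz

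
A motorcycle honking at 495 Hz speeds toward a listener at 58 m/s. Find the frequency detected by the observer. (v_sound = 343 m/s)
f_obs = f·v/(v − v_s) = 595.7 Hz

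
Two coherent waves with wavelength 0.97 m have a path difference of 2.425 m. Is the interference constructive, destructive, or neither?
destructive — path difference = 2.5λ, an odd multiple of λ/2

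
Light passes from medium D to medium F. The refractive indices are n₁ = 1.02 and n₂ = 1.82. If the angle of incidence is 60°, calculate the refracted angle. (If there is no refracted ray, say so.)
sin θ₂ = (n₁/n₂)·sin θ₁ = 0.4854 → θ₂ = 29.04°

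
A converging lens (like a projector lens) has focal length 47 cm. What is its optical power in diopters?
P = 1/f = 2.128 D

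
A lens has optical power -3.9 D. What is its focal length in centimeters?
f = 1/P = -25.64 cm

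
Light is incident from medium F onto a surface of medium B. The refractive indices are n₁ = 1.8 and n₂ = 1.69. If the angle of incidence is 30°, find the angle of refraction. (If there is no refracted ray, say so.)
sin θ₂ = (n₁/n₂)·sin θ₁ = 0.5325 → θ₂ = 32.18°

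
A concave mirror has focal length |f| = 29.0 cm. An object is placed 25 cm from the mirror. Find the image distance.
f = +29.0 cm (concave); 1/di = 1/f − 1/do → di = -181.2 cm (virtual image, behind mirror)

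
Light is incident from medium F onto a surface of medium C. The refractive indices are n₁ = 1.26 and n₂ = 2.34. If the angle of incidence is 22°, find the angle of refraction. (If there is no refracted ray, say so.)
sin θ₂ = (n₁/n₂)·sin θ₁ = 0.2017 → θ₂ = 11.64°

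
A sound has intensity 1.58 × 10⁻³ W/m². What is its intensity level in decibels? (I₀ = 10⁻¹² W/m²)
β = 10·log₁₀(I/I₀) = 91.99 dB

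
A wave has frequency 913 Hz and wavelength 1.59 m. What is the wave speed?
v = fλ = 1452 m/s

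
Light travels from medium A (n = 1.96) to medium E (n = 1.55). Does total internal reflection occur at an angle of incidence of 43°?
θc = arcsin(n₂/n₁) = 52.26°; 43° < θc, so no — the ray refracts.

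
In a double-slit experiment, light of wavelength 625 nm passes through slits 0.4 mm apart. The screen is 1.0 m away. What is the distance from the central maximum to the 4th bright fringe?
y = mλL/d = 6.25 mm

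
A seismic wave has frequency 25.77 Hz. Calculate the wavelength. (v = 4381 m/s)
λ = v/f = 170 m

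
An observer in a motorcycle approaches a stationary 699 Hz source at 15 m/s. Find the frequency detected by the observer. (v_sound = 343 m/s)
f_obs = f·(v + v_o)/v = 729.6 Hz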